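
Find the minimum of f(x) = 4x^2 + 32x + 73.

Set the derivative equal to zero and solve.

f(x) = 4x^2 + 32x + 73
f'(x) = 8x + (32) = 0
x = -32/8 = -4
f(-4) = 9
Since f''(x) = 8 > 0, this is a minimum.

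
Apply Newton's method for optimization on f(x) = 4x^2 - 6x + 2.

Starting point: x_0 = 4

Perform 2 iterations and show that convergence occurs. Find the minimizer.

f(x) = 4x^2 - 6x + 2, f'(x) = 8x + (-6), f''(x) = 8
Step 1: f'(4) = 26, x_1 = 4 - 26/8 = 3/4
Step 2: f'(3/4) = 0, x_2 = 3/4 (converged)
Newton's method converges in 1 step for quadratics.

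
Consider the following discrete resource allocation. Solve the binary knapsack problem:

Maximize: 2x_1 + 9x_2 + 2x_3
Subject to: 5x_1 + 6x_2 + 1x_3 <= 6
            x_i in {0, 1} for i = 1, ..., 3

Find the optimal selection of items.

Items: item 1 (v=2, w=5), item 2 (v=9, w=6), item 3 (v=2, w=1)
Capacity: 6
Checking all 8 subsets (w = total weight, v = total value):
  {}: w = 0, v = 0
  {1}: w = 5, v = 2
  {2}: w = 6, v = 9
  {3}: w = 1, v = 2
  {1, 2}: w = 11 > 6, infeasible
  {1, 3}: w = 6, v = 4
  {2, 3}: w = 7 > 6, infeasible
  {1, 2, 3}: w = 12 > 6, infeasible
Best feasible subset: items [2]
Total weight: 6 <= 6, total value: 9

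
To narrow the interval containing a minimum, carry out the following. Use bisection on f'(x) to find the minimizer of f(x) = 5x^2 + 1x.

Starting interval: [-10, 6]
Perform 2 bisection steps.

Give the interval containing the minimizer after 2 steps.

Finding critical point of f(x) = 5x^2 + 1x using bisection on f'(x) = 10x + 1.
f'(x) = 0 when x = -1/10.
Starting interval: [-10, 6]
Step 1: mid = -2, f'(mid) = -19, new interval = [-2, 6]
Step 2: mid = 2, f'(mid) = 21, new interval = [-2, 2]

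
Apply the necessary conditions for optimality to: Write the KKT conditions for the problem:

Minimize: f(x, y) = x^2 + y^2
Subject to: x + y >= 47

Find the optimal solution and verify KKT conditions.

KKT conditions for min x^2 + y^2 s.t. x + y >= 47:
Stationarity: 2x = mu, 2y = mu
So x = y = mu/2.
Complementary slackness: mu*(x + y - 47) = 0
Primal feasibility: x + y >= 47; dual feasibility: mu >= 0
If mu = 0 then x = y = 0, but 0 + 0 < 47 is infeasible, so the constraint is active.
Constraint active: x + y = 2*(mu/2) = 47 => mu = 47
x = y = 47/2, f = 2209/2
Verify: stationarity 2*(47/2) = 47 = mu; primal 47/2 + 47/2 = 47 >= 47; dual mu = 47 >= 0; complementary slackness 47*(47 - 47) = 0. All KKT conditions hold.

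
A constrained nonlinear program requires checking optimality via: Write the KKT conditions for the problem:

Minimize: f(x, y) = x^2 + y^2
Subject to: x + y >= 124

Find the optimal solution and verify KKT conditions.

KKT conditions for min x^2 + y^2 s.t. x + y >= 124:
Stationarity: 2x = mu, 2y = mu
So x = y = mu/2.
Complementary slackness: mu*(x + y - 124) = 0
Primal feasibility: x + y >= 124; dual feasibility: mu >= 0
If mu = 0 then x = y = 0, but 0 + 0 < 124 is infeasible, so the constraint is active.
Constraint active: x + y = 2*(mu/2) = 124 => mu = 124
x = y = 62, f = 7688
Verify: stationarity 2*62 = 124 = mu; primal 62 + 62 = 124 >= 124; dual mu = 124 >= 0; complementary slackness 124*(124 - 124) = 0. All KKT conditions hold.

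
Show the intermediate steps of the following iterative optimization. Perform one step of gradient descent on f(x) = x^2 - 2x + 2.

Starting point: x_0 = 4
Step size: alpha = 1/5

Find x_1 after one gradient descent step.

f(x) = x^2 - 2x + 2
f'(x) = 2x - 2
f'(4) = 2*4 + (-2) = 6
x_1 = x_0 - alpha * f'(x_0) = 4 - 1/5 * 6 = 14/5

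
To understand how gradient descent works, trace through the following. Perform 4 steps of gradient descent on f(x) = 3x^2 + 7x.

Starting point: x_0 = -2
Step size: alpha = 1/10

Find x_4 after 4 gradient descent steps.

f(x) = 3x^2 + 7x, f'(x) = 6x + (7)
Step 1: f'(-2) = -5, x_1 = -2 - 1/10 * -5 = -3/2
Step 2: f'(-3/2) = -2, x_2 = -3/2 - 1/10 * -2 = -13/10
Step 3: f'(-13/10) = -4/5, x_3 = -13/10 - 1/10 * -4/5 = -61/50
Step 4: f'(-61/50) = -8/25, x_4 = -61/50 - 1/10 * -8/25 = -297/250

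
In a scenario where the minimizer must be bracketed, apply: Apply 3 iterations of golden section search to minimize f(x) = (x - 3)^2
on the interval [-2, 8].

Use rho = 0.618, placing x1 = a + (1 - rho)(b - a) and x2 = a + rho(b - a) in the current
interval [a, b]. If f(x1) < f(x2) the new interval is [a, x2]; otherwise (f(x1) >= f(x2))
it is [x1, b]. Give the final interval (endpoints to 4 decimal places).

Golden section search for min of f(x) = (x - 3)^2 on [-2, 8].
Each step: x1 = a + (1 - rho)(b - a), x2 = a + rho(b - a); if f(x1) < f(x2) keep [a, x2], otherwise keep [x1, b].
Step 1: [-2.0000, 8.0000], x1=1.8200 (f=1.3924), x2=4.1800 (f=1.3924); f(x1) = f(x2) (tie, not '<') => keep [1.8200, 8.0000]
Step 2: [1.8200, 8.0000], x1=4.1808 (f=1.3942), x2=5.6392 (f=6.9656); f(x1) < f(x2) => keep [1.8200, 5.6392]
Step 3: [1.8200, 5.6392], x1=3.2789 (f=0.0778), x2=4.1803 (f=1.3931); f(x1) < f(x2) => keep [1.8200, 4.1803]
Final interval: [1.8200, 4.1803]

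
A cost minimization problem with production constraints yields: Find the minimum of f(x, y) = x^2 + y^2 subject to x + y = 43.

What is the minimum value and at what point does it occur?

Substitute y = 43 - x into f(x,y) = x^2 + y^2:
g(x) = x^2 + (43 - x)^2 = 2x^2 - 86x + 1849
g'(x) = 4x - 86 = 0  =>  x = 43/2
y = 43 - 43/2 = 43/2
Minimum value = (43/2)^2 + (43/2)^2 = 1849/2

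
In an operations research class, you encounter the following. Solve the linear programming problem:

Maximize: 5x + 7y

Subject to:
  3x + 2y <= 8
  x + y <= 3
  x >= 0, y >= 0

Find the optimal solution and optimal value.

Feasible vertices: (0, 0), (0, 3), (2, 1), (8/3, 0)
Objective 5x + 7y at each:
  (0, 0): 0
  (0, 3): 21
  (2, 1): 17
  (8/3, 0): 40/3
Maximum is 21 at (0, 3).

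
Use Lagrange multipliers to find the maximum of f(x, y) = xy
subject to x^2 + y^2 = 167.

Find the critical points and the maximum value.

Lagrange conditions: y = 2*lambda*x and x = 2*lambda*y
If x = 0 then y = 0, violating the constraint, so x, y != 0.
Dividing: y/x = x/y => x^2 = y^2 => y = x or y = -x
Constraint: 2x^2 = 167 => x^2 = 167/2 => x = +/-sqrt(167/2)
Critical points: (sqrt(167/2), sqrt(167/2)), (-sqrt(167/2), -sqrt(167/2)), (sqrt(167/2), -sqrt(167/2)), (-sqrt(167/2), sqrt(167/2))
  y = x:  xy = x^2 = 167/2  at (sqrt(167/2), sqrt(167/2)) and (-sqrt(167/2), -sqrt(167/2))
  y = -x: xy = -x^2 = -167/2 at (sqrt(167/2), -sqrt(167/2)) and (-sqrt(167/2), sqrt(167/2))
Maximum xy = 167/2 at (sqrt(167/2), sqrt(167/2)) and (-sqrt(167/2), -sqrt(167/2))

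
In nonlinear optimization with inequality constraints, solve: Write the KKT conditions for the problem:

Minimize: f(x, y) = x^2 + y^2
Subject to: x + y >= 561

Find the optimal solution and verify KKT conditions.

KKT conditions for min x^2 + y^2 s.t. x + y >= 561:
Stationarity: 2x = mu, 2y = mu
So x = y = mu/2.
Complementary slackness: mu*(x + y - 561) = 0
Primal feasibility: x + y >= 561; dual feasibility: mu >= 0
If mu = 0 then x = y = 0, but 0 + 0 < 561 is infeasible, so the constraint is active.
Constraint active: x + y = 2*(mu/2) = 561 => mu = 561
x = y = 561/2, f = 314721/2
Verify: stationarity 2*(561/2) = 561 = mu; primal 561/2 + 561/2 = 561 >= 561; dual mu = 561 >= 0; complementary slackness 561*(561 - 561) = 0. All KKT conditions hold.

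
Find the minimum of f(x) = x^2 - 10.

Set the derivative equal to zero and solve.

f(x) = x^2 - 10
f'(x) = 2x + (0) = 0
x = 0/2 = 0
f(0) = -10
Since f''(x) = 2 > 0, this is a minimum.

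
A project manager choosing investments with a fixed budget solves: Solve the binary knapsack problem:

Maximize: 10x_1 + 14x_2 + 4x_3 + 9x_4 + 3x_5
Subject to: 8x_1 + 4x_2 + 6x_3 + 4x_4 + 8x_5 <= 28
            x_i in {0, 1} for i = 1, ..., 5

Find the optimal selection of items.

Items: item 1 (v=10, w=8), item 2 (v=14, w=4), item 3 (v=4, w=6), item 4 (v=9, w=4), item 5 (v=3, w=8)
Capacity: 28
Checking all 32 subsets (w = total weight, v = total value):
  {}: w = 0, v = 0
  {1}: w = 8, v = 10
  {2}: w = 4, v = 14
  {3}: w = 6, v = 4
  {4}: w = 4, v = 9
  {5}: w = 8, v = 3
  {1, 2}: w = 12, v = 24
  {1, 3}: w = 14, v = 14
  {1, 4}: w = 12, v = 19
  {1, 5}: w = 16, v = 13
  {2, 3}: w = 10, v = 18
  {2, 4}: w = 8, v = 23
  {2, 5}: w = 12, v = 17
  {3, 4}: w = 10, v = 13
  {3, 5}: w = 14, v = 7
  {4, 5}: w = 12, v = 12
  {1, 2, 3}: w = 18, v = 28
  {1, 2, 4}: w = 16, v = 33
  {1, 2, 5}: w = 20, v = 27
  {1, 3, 4}: w = 18, v = 23
  {1, 3, 5}: w = 22, v = 17
  {1, 4, 5}: w = 20, v = 22
  {2, 3, 4}: w = 14, v = 27
  {2, 3, 5}: w = 18, v = 21
  {2, 4, 5}: w = 16, v = 26
  {3, 4, 5}: w = 18, v = 16
  {1, 2, 3, 4}: w = 22, v = 37
  {1, 2, 3, 5}: w = 26, v = 31
  {1, 2, 4, 5}: w = 24, v = 36
  {1, 3, 4, 5}: w = 26, v = 26
  {2, 3, 4, 5}: w = 22, v = 30
  {1, 2, 3, 4, 5}: w = 30 > 28, infeasible
Best feasible subset: items [1, 2, 3, 4]
Total weight: 22 <= 28, total value: 37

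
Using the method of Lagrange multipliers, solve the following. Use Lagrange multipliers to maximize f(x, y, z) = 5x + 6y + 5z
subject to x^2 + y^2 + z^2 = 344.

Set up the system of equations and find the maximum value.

Lagrange conditions: 5 = 2*lambda*x, 6 = 2*lambda*y, 5 = 2*lambda*z
So x:5 = y:6 = z:5, i.e. x = 5t, y = 6t, z = 5t
Constraint: t^2*(5^2 + 6^2 + 5^2) = 344
  t^2 * 86 = 344  =>  t = sqrt(4)
Maximum = 5*5t + 6*6t + 5*5t = 86*sqrt(4) = 172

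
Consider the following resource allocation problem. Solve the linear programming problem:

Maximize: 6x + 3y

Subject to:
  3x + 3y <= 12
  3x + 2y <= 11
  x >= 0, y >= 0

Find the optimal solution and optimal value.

Feasible vertices: (0, 0), (0, 4), (3, 1), (11/3, 0)
Objective 6x + 3y at each:
  (0, 0): 0
  (0, 4): 12
  (3, 1): 21
  (11/3, 0): 22
Maximum is 22 at (11/3, 0).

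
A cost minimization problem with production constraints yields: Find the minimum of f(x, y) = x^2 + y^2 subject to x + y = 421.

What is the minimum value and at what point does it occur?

Substitute y = 421 - x into f(x,y) = x^2 + y^2:
g(x) = x^2 + (421 - x)^2 = 2x^2 - 842x + 177241
g'(x) = 4x - 842 = 0  =>  x = 421/2
y = 421 - 421/2 = 421/2
Minimum value = (421/2)^2 + (421/2)^2 = 177241/2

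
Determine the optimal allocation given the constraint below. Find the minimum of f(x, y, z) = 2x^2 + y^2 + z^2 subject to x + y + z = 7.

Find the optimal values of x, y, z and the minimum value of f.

Using Lagrange multipliers on f = 2x^2 + y^2 + z^2 with constraint x + y + z = 7:
Conditions: 2*2*x = lambda, 2*1*y = lambda, 2*1*z = lambda
So x = lambda/4, y = lambda/2, z = lambda/2
Substituting into constraint: lambda * (5/4) = 7
lambda = 28/5
x = 7/5, y = 14/5, z = 14/5
Minimum value = 98/5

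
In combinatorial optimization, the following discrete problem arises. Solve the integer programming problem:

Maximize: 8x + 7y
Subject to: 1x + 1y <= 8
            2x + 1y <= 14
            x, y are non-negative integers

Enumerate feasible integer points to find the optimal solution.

Constraint 1: 1x + 1y <= 8
Constraint 2: 2x + 1y <= 14
Feasible x range (need y >= 0): 0 <= x <= min(8/1, 14/2) => x in {0, ..., 7}.
Enumerate feasible integer points row by row (the coefficient of y is 7 > 0, so for each x the largest feasible y gives the best value):
  x = 0: y <= min((8 - 1*0)/1, (14 - 2*0)/1) => y in {0, ..., 8}; best 8*0 + 7*8 = 56
  x = 1: y <= min((8 - 1*1)/1, (14 - 2*1)/1) => y in {0, ..., 7}; best 8*1 + 7*7 = 57
  x = 2: y <= min((8 - 1*2)/1, (14 - 2*2)/1) => y in {0, ..., 6}; best 8*2 + 7*6 = 58
  x = 3: y <= min((8 - 1*3)/1, (14 - 2*3)/1) => y in {0, ..., 5}; best 8*3 + 7*5 = 59
  x = 4: y <= min((8 - 1*4)/1, (14 - 2*4)/1) => y in {0, ..., 4}; best 8*4 + 7*4 = 60
  x = 5: y <= min((8 - 1*5)/1, (14 - 2*5)/1) => y in {0, ..., 3}; best 8*5 + 7*3 = 61
  x = 6: y <= min((8 - 1*6)/1, (14 - 2*6)/1) => y in {0, ..., 2}; best 8*6 + 7*2 = 62
  x = 7: y <= min((8 - 1*7)/1, (14 - 2*7)/1) => y in {0}; best 8*7 + 7*0 = 56
The maximum 8x + 7y = 62 is achieved at x = 6, y = 2.
Check: 1*6 + 1*2 = 8 <= 8 and 2*6 + 1*2 = 14 <= 14.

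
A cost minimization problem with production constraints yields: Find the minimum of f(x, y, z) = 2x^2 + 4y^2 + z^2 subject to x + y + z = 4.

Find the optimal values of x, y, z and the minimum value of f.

Using Lagrange multipliers on f = 2x^2 + 4y^2 + z^2 with constraint x + y + z = 4:
Conditions: 2*2*x = lambda, 2*4*y = lambda, 2*1*z = lambda
So x = lambda/4, y = lambda/8, z = lambda/2
Substituting into constraint: lambda * (7/8) = 4
lambda = 32/7
x = 8/7, y = 4/7, z = 16/7
Minimum value = 64/7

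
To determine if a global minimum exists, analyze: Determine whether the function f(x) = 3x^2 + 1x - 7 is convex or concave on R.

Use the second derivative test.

f(x) = 3x^2 + 1x - 7
f'(x) = 6x + 1
f''(x) = 6
Since f''(x) = 6 > 0 for all x, f is convex on R.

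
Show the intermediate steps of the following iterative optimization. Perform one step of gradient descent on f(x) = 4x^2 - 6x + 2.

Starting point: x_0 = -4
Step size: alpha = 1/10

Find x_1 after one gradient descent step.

f(x) = 4x^2 - 6x + 2
f'(x) = 8x - 6
f'(-4) = 8*-4 + (-6) = -38
x_1 = x_0 - alpha * f'(x_0) = -4 - 1/10 * -38 = -1/5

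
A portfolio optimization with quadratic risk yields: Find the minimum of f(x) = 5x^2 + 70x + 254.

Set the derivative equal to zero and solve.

f(x) = 5x^2 + 70x + 254
f'(x) = 10x + (70) = 0
x = -70/10 = -7
f(-7) = 9
Since f''(x) = 10 > 0, this is a minimum.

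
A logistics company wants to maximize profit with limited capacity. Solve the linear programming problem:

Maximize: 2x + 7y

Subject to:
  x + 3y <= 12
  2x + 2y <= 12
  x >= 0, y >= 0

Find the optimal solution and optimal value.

Feasible vertices: (0, 0), (0, 4), (3, 3), (6, 0)
Objective 2x + 7y at each:
  (0, 0): 0
  (0, 4): 28
  (3, 3): 27
  (6, 0): 12
Maximum is 28 at (0, 4).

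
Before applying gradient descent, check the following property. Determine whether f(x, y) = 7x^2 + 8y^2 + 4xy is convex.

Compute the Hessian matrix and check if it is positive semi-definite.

f(x,y) = 7x^2 + 8y^2 + 4xy
Hessian H = [[14, 4], [4, 16]]
trace(H) = 30, det(H) = 208
Eigenvalues: (30 +/- sqrt(68)) / 2 = 19.12, 10.88
Since both eigenvalues > 0, f is convex.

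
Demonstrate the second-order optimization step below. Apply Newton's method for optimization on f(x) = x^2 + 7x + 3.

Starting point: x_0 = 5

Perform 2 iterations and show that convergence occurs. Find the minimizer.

f(x) = x^2 + 7x + 3, f'(x) = 2x + (7), f''(x) = 2
Step 1: f'(5) = 17, x_1 = 5 - 17/2 = -7/2
Step 2: f'(-7/2) = 0, x_2 = -7/2 (converged)
Newton's method converges in 1 step for quadratics.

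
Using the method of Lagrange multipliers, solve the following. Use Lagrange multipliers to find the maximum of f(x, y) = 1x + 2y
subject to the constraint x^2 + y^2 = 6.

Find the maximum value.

Set up Lagrange conditions: grad f = lambda * grad g
  1 = 2*lambda*x
  2 = 2*lambda*y
From these: x/y = 1/2, so x = 1t, y = 2t for some t.
Substitute into constraint: (1t)^2 + (2t)^2 = 6
  t^2 * 5 = 6
  t = sqrt(6/5)
Maximum = 1*x + 2*y = (1^2 + 2^2)*t = 5 * sqrt(6/5) = sqrt(30)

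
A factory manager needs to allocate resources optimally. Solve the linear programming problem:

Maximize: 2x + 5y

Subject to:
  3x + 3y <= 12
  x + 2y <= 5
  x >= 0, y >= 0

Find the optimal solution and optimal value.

Feasible vertices: (0, 0), (0, 5/2), (3, 1), (4, 0)
Objective 2x + 5y at each:
  (0, 0): 0
  (0, 5/2): 25/2
  (3, 1): 11
  (4, 0): 8
Maximum is 25/2 at (0, 5/2).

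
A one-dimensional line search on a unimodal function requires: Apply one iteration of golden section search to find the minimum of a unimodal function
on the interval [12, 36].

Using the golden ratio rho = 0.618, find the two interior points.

Golden section search on [12, 36].
Golden ratio rho = 0.618 (approx).
Interior points:
  x_1 = 12 + (1-0.618)*24 = 21.1680
  x_2 = 12 + 0.618*24 = 26.8320
Compare f(x_1) and f(x_2) to determine which subinterval to keep.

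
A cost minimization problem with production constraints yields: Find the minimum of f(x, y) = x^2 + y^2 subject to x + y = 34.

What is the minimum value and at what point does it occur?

Substitute y = 34 - x into f(x,y) = x^2 + y^2:
g(x) = x^2 + (34 - x)^2 = 2x^2 - 68x + 1156
g'(x) = 4x - 68 = 0  =>  x = 17
y = 34 - 17 = 17
Minimum value = 17^2 + 17^2 = 578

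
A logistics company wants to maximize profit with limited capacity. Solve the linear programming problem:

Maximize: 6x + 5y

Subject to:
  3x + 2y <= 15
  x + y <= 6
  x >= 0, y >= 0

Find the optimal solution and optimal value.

Feasible vertices: (0, 0), (0, 6), (3, 3), (5, 0)
Objective 6x + 5y at each:
  (0, 0): 0
  (0, 6): 30
  (3, 3): 33
  (5, 0): 30
Maximum is 33 at (3, 3).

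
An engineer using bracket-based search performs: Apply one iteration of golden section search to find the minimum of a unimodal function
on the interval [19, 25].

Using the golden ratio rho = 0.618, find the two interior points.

Golden section search on [19, 25].
Golden ratio rho = 0.618 (approx).
Interior points:
  x_1 = 19 + (1-0.618)*6 = 21.2920
  x_2 = 19 + 0.618*6 = 22.7080
Compare f(x_1) and f(x_2) to determine which subinterval to keep.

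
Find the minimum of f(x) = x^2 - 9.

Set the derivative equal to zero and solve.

f(x) = x^2 - 9
f'(x) = 2x + (0) = 0
x = 0/2 = 0
f(0) = -9
Since f''(x) = 2 > 0, this is a minimum.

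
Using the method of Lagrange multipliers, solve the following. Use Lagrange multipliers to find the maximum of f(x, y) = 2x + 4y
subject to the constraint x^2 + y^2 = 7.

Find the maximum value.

Set up Lagrange conditions: grad f = lambda * grad g
  2 = 2*lambda*x
  4 = 2*lambda*y
From these: x/y = 2/4, so x = 2t, y = 4t for some t.
Substitute into constraint: (2t)^2 + (4t)^2 = 7
  t^2 * 20 = 7
  t = sqrt(7/20)
Maximum = 2*x + 4*y = (2^2 + 4^2)*t = 20 * sqrt(7/20) = sqrt(140)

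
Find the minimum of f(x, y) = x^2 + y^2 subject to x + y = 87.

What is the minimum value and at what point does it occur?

Substitute y = 87 - x into f(x,y) = x^2 + y^2:
g(x) = x^2 + (87 - x)^2 = 2x^2 - 174x + 7569
g'(x) = 4x - 174 = 0  =>  x = 87/2
y = 87 - 87/2 = 87/2
Minimum value = (87/2)^2 + (87/2)^2 = 7569/2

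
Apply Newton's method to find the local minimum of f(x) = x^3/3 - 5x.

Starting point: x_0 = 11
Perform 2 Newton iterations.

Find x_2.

f(x) = x^3/3 - 5x
f'(x) = x^2 - 5, f''(x) = 2x
Newton update: x_{n+1} = x_n - (x_n^2 - 5)/(2*x_n)
Step 1: x_0 = 11, f'=116, f''=22, x_1 = 63/11
Step 2: x_1 = 63/11, f'=3364/121, f''=126/11, x_2 = 2287/693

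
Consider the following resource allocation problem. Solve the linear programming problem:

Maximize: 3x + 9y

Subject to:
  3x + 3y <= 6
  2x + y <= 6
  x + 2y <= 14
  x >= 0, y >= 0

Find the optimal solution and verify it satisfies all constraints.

Feasible vertices: (0, 0), (0, 2), (2, 0)
Objective 3x + 9y at each vertex:
  (0, 0): 0
  (0, 2): 18
  (2, 0): 6
Maximum is 18 at (0, 2).
Verify constraints at (x, y) = (0, 2):
  3*0 + 3*2 = 6 <= 6 (active)
  2*0 + 1*2 = 2 <= 6
  1*0 + 2*2 = 4 <= 14
  x = 0 >= 0, y = 2 >= 0. All constraints satisfied.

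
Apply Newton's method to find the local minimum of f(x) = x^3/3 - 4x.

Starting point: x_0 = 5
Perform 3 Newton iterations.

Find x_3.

f(x) = x^3/3 - 4x
f'(x) = x^2 - 4, f''(x) = 2x
Newton update: x_{n+1} = x_n - (x_n^2 - 4)/(2*x_n)
Step 1: x_0 = 5, f'=21, f''=10, x_1 = 29/10
Step 2: x_1 = 29/10, f'=441/100, f''=29/5, x_2 = 1241/580
Step 3: x_2 = 1241/580, f'=194481/336400, f''=1241/290, x_3 = 2885681/1439560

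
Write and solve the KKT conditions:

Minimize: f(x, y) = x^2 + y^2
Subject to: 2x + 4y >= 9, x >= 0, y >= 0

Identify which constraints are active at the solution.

KKT conditions for min x^2 + y^2 s.t. 2x + 4y >= 9, x >= 0, y >= 0:
Stationarity: 2x = mu*2 + mu_x, 2y = mu*4 + mu_y, with mu, mu_x, mu_y >= 0
Complementary slackness: mu*(2x + 4y - 9) = 0, mu_x*x = 0, mu_y*y = 0
(0, 0) is infeasible (2*0 + 4*0 < 9), so if mu = 0 stationarity would force x = mu_x/2 >= 0, y = mu_y/2 >= 0 with mu_x*x = mu_y*y = 0, i.e. x = y = 0: contradiction. Hence mu > 0 and 2x + 4y = 9 is active.
Try x > 0, y > 0 (so mu_x = mu_y = 0): x = 2*mu/2, y = 4*mu/2
Substitute: 2*(2*mu/2) + 4*(4*mu/2) = 9
  mu*20/2 = 9 => mu = 9/10
x* = 9/10 > 0, y* = 9/5 > 0, consistent with mu_x = mu_y = 0.
f is convex and the constraints are linear, so this KKT point is the global minimum.
f* = 81/20
Active constraints: 2x + 4y >= 9 (holds with equality, mu = 9/10 > 0); x >= 0 and y >= 0 are inactive (mu_x = mu_y = 0).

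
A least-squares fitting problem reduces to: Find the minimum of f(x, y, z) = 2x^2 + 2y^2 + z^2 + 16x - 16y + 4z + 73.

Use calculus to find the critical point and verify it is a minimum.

f(x,y,z) = 2x^2 + 2y^2 + z^2 + 16x - 16y + 4z + 73
df/dx = 4x + (16) = 0 => x = -4
df/dy = 4y + (-16) = 0 => y = 4
df/dz = 2z + (4) = 0 => z = -2
f(-4,4,-2) = 2*(-4)^2 + 2*(4)^2 + 1*(-2)^2 + 16*(-4) + -16*(4) + 4*(-2) + 73 = 5
Hessian is diagonal with entries 4, 4, 2 > 0, confirmed minimum.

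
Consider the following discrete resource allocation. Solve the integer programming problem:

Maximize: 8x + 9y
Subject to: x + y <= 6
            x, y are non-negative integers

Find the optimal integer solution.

Objective: 8x + 9y, constraint: x + y <= 6
Coefficient of y is 9 > coefficient of x is 8, so allocate the entire budget to y.
Optimal: x = 0, y = 6, value = 54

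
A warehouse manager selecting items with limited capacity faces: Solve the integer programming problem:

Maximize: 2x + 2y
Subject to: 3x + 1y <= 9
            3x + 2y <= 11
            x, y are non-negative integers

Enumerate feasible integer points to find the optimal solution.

Constraint 1: 3x + 1y <= 9
Constraint 2: 3x + 2y <= 11
Feasible x range (need y >= 0): 0 <= x <= min(9/3, 11/3) => x in {0, ..., 3}.
Enumerate feasible integer points row by row (the coefficient of y is 2 > 0, so for each x the largest feasible y gives the best value):
  x = 0: y <= min((9 - 3*0)/1, (11 - 3*0)/2) => y in {0, ..., 5}; best 2*0 + 2*5 = 10
  x = 1: y <= min((9 - 3*1)/1, (11 - 3*1)/2) => y in {0, ..., 4}; best 2*1 + 2*4 = 10
  x = 2: y <= min((9 - 3*2)/1, (11 - 3*2)/2) => y in {0, ..., 2}; best 2*2 + 2*2 = 8
  x = 3: y <= min((9 - 3*3)/1, (11 - 3*3)/2) => y in {0}; best 2*3 + 2*0 = 6
The maximum 2x + 2y = 10 is achieved at x = 0, y = 5.
(The same value 10 is also attained at (1, 4).)
Check: 3*0 + 1*5 = 5 <= 9 and 3*0 + 2*5 = 10 <= 11.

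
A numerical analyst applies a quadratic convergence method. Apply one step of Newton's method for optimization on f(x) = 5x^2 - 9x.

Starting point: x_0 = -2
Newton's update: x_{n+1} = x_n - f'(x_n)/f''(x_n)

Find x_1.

f(x) = 5x^2 - 9x
f'(x) = 10x + (-9), f''(x) = 10
Newton step: x_1 = x_0 - f'(x_0)/f''(x_0)
f'(-2) = -29
x_1 = -2 - -29/10 = 9/10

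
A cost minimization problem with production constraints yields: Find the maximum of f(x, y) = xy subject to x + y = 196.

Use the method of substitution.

Substitute y = 196 - x into f(x,y) = xy:
g(x) = x(196 - x) = 196x - x^2
g'(x) = 196 - 2x = 0  =>  x = 98
y = 196 - 98 = 98
Maximum value = 98 * 98 = 9604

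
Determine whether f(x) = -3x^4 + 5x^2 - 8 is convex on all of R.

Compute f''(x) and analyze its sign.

f(x) = -3x^4 + 5x^2 - 8
f'(x) = -12x^3 + 10x
f''(x) = -36x^2 + 10
f''(x) = -36x^2 + 10 -> -inf as |x| -> inf
Therefore, f is not globally convex on R.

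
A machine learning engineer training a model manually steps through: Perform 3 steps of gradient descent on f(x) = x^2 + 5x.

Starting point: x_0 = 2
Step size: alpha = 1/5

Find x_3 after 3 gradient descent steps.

f(x) = x^2 + 5x, f'(x) = 2x + (5)
Step 1: f'(2) = 9, x_1 = 2 - 1/5 * 9 = 1/5
Step 2: f'(1/5) = 27/5, x_2 = 1/5 - 1/5 * 27/5 = -22/25
Step 3: f'(-22/25) = 81/25, x_3 = -22/25 - 1/5 * 81/25 = -191/125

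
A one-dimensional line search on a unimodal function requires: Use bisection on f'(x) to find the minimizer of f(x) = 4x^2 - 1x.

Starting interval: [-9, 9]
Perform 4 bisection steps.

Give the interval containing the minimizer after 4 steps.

Finding critical point of f(x) = 4x^2 - 1x using bisection on f'(x) = 8x + -1.
f'(x) = 0 when x = 1/8.
Starting interval: [-9, 9]
Step 1: mid = 0, f'(mid) = -1, new interval = [0, 9]
Step 2: mid = 9/2, f'(mid) = 35, new interval = [0, 9/2]
Step 3: mid = 9/4, f'(mid) = 17, new interval = [0, 9/4]
Step 4: mid = 9/8, f'(mid) = 8, new interval = [0, 9/8]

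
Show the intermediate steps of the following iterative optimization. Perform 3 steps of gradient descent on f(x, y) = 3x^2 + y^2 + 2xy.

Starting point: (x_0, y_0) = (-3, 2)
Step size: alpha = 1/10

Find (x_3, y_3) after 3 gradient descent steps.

f(x,y) = 3x^2 + y^2 + 2xy
grad_x = 6x + 2y, grad_y = 2y + 2x
Step 1: grad = (-14, -2), (-8/5, 11/5)
Step 2: grad = (-26/5, 6/5), (-27/25, 52/25)
Step 3: grad = (-58/25, 2), (-106/125, 47/25)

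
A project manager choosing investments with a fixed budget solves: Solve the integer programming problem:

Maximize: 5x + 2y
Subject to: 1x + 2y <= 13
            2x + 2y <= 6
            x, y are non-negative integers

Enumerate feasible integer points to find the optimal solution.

Constraint 1: 1x + 2y <= 13
Constraint 2: 2x + 2y <= 6
Feasible x range (need y >= 0): 0 <= x <= min(13/1, 6/2) => x in {0, ..., 3}.
Enumerate feasible integer points row by row (the coefficient of y is 2 > 0, so for each x the largest feasible y gives the best value):
  x = 0: y <= min((13 - 1*0)/2, (6 - 2*0)/2) => y in {0, ..., 3}; best 5*0 + 2*3 = 6
  x = 1: y <= min((13 - 1*1)/2, (6 - 2*1)/2) => y in {0, ..., 2}; best 5*1 + 2*2 = 9
  x = 2: y <= min((13 - 1*2)/2, (6 - 2*2)/2) => y in {0, ..., 1}; best 5*2 + 2*1 = 12
  x = 3: y <= min((13 - 1*3)/2, (6 - 2*3)/2) => y in {0}; best 5*3 + 2*0 = 15
The maximum 5x + 2y = 15 is achieved at x = 3, y = 0.
Check: 1*3 + 2*0 = 3 <= 13 and 2*3 + 2*0 = 6 <= 6.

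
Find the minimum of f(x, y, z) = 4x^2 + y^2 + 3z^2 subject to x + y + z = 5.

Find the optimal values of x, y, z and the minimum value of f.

Using Lagrange multipliers on f = 4x^2 + y^2 + 3z^2 with constraint x + y + z = 5:
Conditions: 2*4*x = lambda, 2*1*y = lambda, 2*3*z = lambda
So x = lambda/8, y = lambda/2, z = lambda/6
Substituting into constraint: lambda * (19/24) = 5
lambda = 120/19
x = 15/19, y = 60/19, z = 20/19
Minimum value = 300/19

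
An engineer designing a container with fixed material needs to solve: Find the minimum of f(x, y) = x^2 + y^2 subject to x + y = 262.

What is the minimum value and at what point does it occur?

Substitute y = 262 - x into f(x,y) = x^2 + y^2:
g(x) = x^2 + (262 - x)^2 = 2x^2 - 524x + 68644
g'(x) = 4x - 524 = 0  =>  x = 131
y = 262 - 131 = 131
Minimum value = 131^2 + 131^2 = 34322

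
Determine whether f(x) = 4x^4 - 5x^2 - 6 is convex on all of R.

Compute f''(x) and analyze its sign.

f(x) = 4x^4 - 5x^2 - 6
f'(x) = 16x^3 + -10x
f''(x) = 48x^2 + -10
f''(0) = -10 < 0, so not convex near x = 0
Therefore, f is not globally convex on R.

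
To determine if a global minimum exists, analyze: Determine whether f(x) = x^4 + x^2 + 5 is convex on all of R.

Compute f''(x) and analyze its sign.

f(x) = x^4 + x^2 + 5
f'(x) = 4x^3 + 2x
f''(x) = 12x^2 + 2
f''(x) = 12x^2 + 2 >= 2 > 0 for all x
Therefore, f is convex on R.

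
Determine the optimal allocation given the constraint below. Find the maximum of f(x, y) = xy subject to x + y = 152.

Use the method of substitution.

Substitute y = 152 - x into f(x,y) = xy:
g(x) = x(152 - x) = 152x - x^2
g'(x) = 152 - 2x = 0  =>  x = 76
y = 152 - 76 = 76
Maximum value = 76 * 76 = 5776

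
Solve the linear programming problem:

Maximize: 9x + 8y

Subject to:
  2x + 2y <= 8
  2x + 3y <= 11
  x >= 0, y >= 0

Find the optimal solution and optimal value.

Feasible vertices: (0, 0), (0, 11/3), (1, 3), (4, 0)
Objective 9x + 8y at each:
  (0, 0): 0
  (0, 11/3): 88/3
  (1, 3): 33
  (4, 0): 36
Maximum is 36 at (4, 0).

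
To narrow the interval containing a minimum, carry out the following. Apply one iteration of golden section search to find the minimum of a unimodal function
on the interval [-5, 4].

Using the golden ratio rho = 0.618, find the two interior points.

Golden section search on [-5, 4].
Golden ratio rho = 0.618 (approx).
Interior points:
  x_1 = -5 + (1-0.618)*9 = -1.5620
  x_2 = -5 + 0.618*9 = 0.5620
Compare f(x_1) and f(x_2) to determine which subinterval to keep.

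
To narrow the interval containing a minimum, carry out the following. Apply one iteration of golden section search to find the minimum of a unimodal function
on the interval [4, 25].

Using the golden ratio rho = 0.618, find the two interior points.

Golden section search on [4, 25].
Golden ratio rho = 0.618 (approx).
Interior points:
  x_1 = 4 + (1-0.618)*21 = 12.0220
  x_2 = 4 + 0.618*21 = 16.9780
Compare f(x_1) and f(x_2) to determine which subinterval to keep.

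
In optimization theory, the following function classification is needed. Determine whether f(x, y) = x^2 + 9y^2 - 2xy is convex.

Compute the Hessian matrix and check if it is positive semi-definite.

f(x,y) = x^2 + 9y^2 - 2xy
Hessian H = [[2, -2], [-2, 18]]
trace(H) = 20, det(H) = 32
Eigenvalues: (20 +/- sqrt(272)) / 2 = 18.25, 1.754
Since both eigenvalues > 0, f is convex.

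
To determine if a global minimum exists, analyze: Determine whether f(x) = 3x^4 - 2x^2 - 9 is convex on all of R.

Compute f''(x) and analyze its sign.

f(x) = 3x^4 - 2x^2 - 9
f'(x) = 12x^3 + -4x
f''(x) = 36x^2 + -4
f''(0) = -4 < 0, so not convex near x = 0
Therefore, f is not globally convex on R.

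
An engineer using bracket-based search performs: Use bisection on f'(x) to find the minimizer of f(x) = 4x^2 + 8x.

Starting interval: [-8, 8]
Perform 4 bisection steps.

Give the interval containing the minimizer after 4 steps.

Finding critical point of f(x) = 4x^2 + 8x using bisection on f'(x) = 8x + 8.
f'(x) = 0 when x = -1.
Starting interval: [-8, 8]
Step 1: mid = 0, f'(mid) = 8, new interval = [-8, 0]
Step 2: mid = -4, f'(mid) = -24, new interval = [-4, 0]
Step 3: mid = -2, f'(mid) = -8, new interval = [-2, 0]
Step 4: mid = -1, f'(mid) = 0, new interval = [-1, -1]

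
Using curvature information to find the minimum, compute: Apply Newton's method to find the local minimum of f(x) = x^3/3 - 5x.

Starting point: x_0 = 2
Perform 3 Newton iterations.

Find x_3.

f(x) = x^3/3 - 5x
f'(x) = x^2 - 5, f''(x) = 2x
Newton update: x_{n+1} = x_n - (x_n^2 - 5)/(2*x_n)
Step 1: x_0 = 2, f'=-1, f''=4, x_1 = 9/4
Step 2: x_1 = 9/4, f'=1/16, f''=9/2, x_2 = 161/72
Step 3: x_2 = 161/72, f'=1/5184, f''=161/36, x_3 = 51841/23184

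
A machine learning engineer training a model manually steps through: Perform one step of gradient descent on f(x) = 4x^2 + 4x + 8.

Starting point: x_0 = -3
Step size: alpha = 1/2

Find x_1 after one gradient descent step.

f(x) = 4x^2 + 4x + 8
f'(x) = 8x + 4
f'(-3) = 8*-3 + (4) = -20
x_1 = x_0 - alpha * f'(x_0) = -3 - 1/2 * -20 = 7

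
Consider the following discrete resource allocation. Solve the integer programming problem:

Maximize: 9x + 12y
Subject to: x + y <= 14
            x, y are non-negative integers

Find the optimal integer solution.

Objective: 9x + 12y, constraint: x + y <= 14
Coefficient of y is 12 > coefficient of x is 9, so allocate the entire budget to y.
Optimal: x = 0, y = 14, value = 168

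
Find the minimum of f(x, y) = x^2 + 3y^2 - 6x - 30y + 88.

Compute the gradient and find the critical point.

f(x,y) = x^2 + 3y^2 - 6x - 30y + 88
df/dx = 2x + (-6) = 0  =>  x = 3
df/dy = 6y + (-30) = 0  =>  y = 5
f(3, 5) = 1*(3)^2 + 3*(5)^2 + -6*(3) + -30*(5) + 88 = 4
Hessian is diagonal with entries 2, 6 > 0, so this is a minimum.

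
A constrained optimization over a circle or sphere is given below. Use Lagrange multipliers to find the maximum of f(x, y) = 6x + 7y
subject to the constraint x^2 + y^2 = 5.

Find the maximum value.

Set up Lagrange conditions: grad f = lambda * grad g
  6 = 2*lambda*x
  7 = 2*lambda*y
From these: x/y = 6/7, so x = 6t, y = 7t for some t.
Substitute into constraint: (6t)^2 + (7t)^2 = 5
  t^2 * 85 = 5
  t = sqrt(5/85)
Maximum = 6*x + 7*y = (6^2 + 7^2)*t = 85 * sqrt(5/85) = sqrt(425)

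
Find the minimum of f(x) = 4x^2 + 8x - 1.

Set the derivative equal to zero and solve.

f(x) = 4x^2 + 8x - 1
f'(x) = 8x + (8) = 0
x = -8/8 = -1
f(-1) = -5
Since f''(x) = 8 > 0, this is a minimum.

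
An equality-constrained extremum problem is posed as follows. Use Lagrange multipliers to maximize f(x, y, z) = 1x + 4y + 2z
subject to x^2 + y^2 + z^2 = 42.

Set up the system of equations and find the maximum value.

Lagrange conditions: 1 = 2*lambda*x, 4 = 2*lambda*y, 2 = 2*lambda*z
So x:1 = y:4 = z:2, i.e. x = 1t, y = 4t, z = 2t
Constraint: t^2*(1^2 + 4^2 + 2^2) = 42
  t^2 * 21 = 42  =>  t = sqrt(2)
Maximum = 1*1t + 4*4t + 2*2t = 21*sqrt(2) = sqrt(882)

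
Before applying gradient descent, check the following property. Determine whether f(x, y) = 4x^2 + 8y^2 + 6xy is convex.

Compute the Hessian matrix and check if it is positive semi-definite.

f(x,y) = 4x^2 + 8y^2 + 6xy
Hessian H = [[8, 6], [6, 16]]
trace(H) = 24, det(H) = 92
Eigenvalues: (24 +/- sqrt(208)) / 2 = 19.21, 4.789
Since both eigenvalues > 0, f is convex.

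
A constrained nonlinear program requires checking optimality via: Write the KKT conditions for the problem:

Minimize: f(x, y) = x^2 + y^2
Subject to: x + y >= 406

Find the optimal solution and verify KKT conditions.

KKT conditions for min x^2 + y^2 s.t. x + y >= 406:
Stationarity: 2x = mu, 2y = mu
So x = y = mu/2.
Complementary slackness: mu*(x + y - 406) = 0
Primal feasibility: x + y >= 406; dual feasibility: mu >= 0
If mu = 0 then x = y = 0, but 0 + 0 < 406 is infeasible, so the constraint is active.
Constraint active: x + y = 2*(mu/2) = 406 => mu = 406
x = y = 203, f = 82418
Verify: stationarity 2*203 = 406 = mu; primal 203 + 203 = 406 >= 406; dual mu = 406 >= 0; complementary slackness 406*(406 - 406) = 0. All KKT conditions hold.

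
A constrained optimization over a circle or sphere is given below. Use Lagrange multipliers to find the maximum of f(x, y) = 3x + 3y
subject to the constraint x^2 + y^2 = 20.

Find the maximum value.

Set up Lagrange conditions: grad f = lambda * grad g
  3 = 2*lambda*x
  3 = 2*lambda*y
From these: x/y = 3/3, so x = 3t, y = 3t for some t.
Substitute into constraint: (3t)^2 + (3t)^2 = 20
  t^2 * 18 = 20
  t = sqrt(20/18)
Maximum = 3*x + 3*y = (3^2 + 3^2)*t = 18 * sqrt(20/18) = sqrt(360)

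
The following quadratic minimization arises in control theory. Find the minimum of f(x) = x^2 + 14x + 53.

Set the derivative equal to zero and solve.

f(x) = x^2 + 14x + 53
f'(x) = 2x + (14) = 0
x = -14/2 = -7
f(-7) = 4
Since f''(x) = 2 > 0, this is a minimum.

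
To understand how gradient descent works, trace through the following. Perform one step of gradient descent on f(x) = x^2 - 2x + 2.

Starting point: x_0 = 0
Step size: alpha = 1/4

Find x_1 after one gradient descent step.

f(x) = x^2 - 2x + 2
f'(x) = 2x - 2
f'(0) = 2*0 + (-2) = -2
x_1 = x_0 - alpha * f'(x_0) = 0 - 1/4 * -2 = 1/2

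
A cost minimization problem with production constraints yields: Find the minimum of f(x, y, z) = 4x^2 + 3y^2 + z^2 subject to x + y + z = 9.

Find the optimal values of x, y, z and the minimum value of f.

Using Lagrange multipliers on f = 4x^2 + 3y^2 + z^2 with constraint x + y + z = 9:
Conditions: 2*4*x = lambda, 2*3*y = lambda, 2*1*z = lambda
So x = lambda/8, y = lambda/6, z = lambda/2
Substituting into constraint: lambda * (19/24) = 9
lambda = 216/19
x = 27/19, y = 36/19, z = 108/19
Minimum value = 972/19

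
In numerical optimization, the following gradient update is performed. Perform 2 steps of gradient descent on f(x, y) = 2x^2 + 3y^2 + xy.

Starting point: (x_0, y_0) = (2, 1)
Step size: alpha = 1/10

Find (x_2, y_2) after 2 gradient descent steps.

f(x,y) = 2x^2 + 3y^2 + xy
grad_x = 4x + 1y, grad_y = 6y + 1x
Step 1: grad = (9, 8), (11/10, 1/5)
Step 2: grad = (23/5, 23/10), (16/25, -3/100)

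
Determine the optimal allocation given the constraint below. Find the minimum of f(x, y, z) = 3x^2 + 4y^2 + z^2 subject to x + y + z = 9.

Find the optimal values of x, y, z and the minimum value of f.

Using Lagrange multipliers on f = 3x^2 + 4y^2 + z^2 with constraint x + y + z = 9:
Conditions: 2*3*x = lambda, 2*4*y = lambda, 2*1*z = lambda
So x = lambda/6, y = lambda/8, z = lambda/2
Substituting into constraint: lambda * (19/24) = 9
lambda = 216/19
x = 36/19, y = 27/19, z = 108/19
Minimum value = 972/19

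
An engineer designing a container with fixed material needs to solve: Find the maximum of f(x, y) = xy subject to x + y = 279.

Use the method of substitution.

Substitute y = 279 - x into f(x,y) = xy:
g(x) = x(279 - x) = 279x - x^2
g'(x) = 279 - 2x = 0  =>  x = 279/2
y = 279 - 279/2 = 279/2
Maximum value = (279/2) * (279/2) = 77841/4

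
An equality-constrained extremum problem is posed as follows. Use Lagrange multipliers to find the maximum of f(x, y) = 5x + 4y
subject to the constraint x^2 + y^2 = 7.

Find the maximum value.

Set up Lagrange conditions: grad f = lambda * grad g
  5 = 2*lambda*x
  4 = 2*lambda*y
From these: x/y = 5/4, so x = 5t, y = 4t for some t.
Substitute into constraint: (5t)^2 + (4t)^2 = 7
  t^2 * 41 = 7
  t = sqrt(7/41)
Maximum = 5*x + 4*y = (5^2 + 4^2)*t = 41 * sqrt(7/41) = sqrt(287)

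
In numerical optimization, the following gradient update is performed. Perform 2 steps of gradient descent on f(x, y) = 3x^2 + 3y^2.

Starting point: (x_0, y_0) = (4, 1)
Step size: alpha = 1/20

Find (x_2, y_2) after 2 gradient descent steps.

f(x,y) = 3x^2 + 3y^2
grad_x = 6x + 0y, grad_y = 6y + 0x
Step 1: grad = (24, 6), (14/5, 7/10)
Step 2: grad = (84/5, 21/5), (49/25, 49/100)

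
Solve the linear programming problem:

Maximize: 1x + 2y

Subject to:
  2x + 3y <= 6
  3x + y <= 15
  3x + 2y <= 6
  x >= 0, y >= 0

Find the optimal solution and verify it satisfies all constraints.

Feasible vertices: (0, 0), (0, 2), (6/5, 6/5), (2, 0)
Objective 1x + 2y at each vertex:
  (0, 0): 0
  (0, 2): 4
  (6/5, 6/5): 18/5
  (2, 0): 2
Maximum is 4 at (0, 2).
Verify constraints at (x, y) = (0, 2):
  2*0 + 3*2 = 6 <= 6 (active)
  3*0 + 1*2 = 2 <= 15
  3*0 + 2*2 = 4 <= 6
  x = 0 >= 0, y = 2 >= 0. All constraints satisfied.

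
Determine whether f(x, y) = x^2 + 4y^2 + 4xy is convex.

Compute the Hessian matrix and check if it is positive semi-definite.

f(x,y) = x^2 + 4y^2 + 4xy
Hessian H = [[2, 4], [4, 8]]
trace(H) = 10, det(H) = 0
Eigenvalues: (10 +/- sqrt(100)) / 2 = 10, 0
Since both eigenvalues >= 0, f is convex.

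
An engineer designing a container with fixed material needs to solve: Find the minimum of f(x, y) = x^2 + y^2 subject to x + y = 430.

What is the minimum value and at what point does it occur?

Substitute y = 430 - x into f(x,y) = x^2 + y^2:
g(x) = x^2 + (430 - x)^2 = 2x^2 - 860x + 184900
g'(x) = 4x - 860 = 0  =>  x = 215
y = 430 - 215 = 215
Minimum value = 215^2 + 215^2 = 92450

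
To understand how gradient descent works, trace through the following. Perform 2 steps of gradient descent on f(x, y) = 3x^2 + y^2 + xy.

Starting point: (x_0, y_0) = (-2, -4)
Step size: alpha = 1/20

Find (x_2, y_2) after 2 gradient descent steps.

f(x,y) = 3x^2 + y^2 + xy
grad_x = 6x + 1y, grad_y = 2y + 1x
Step 1: grad = (-16, -10), (-6/5, -7/2)
Step 2: grad = (-107/10, -41/5), (-133/200, -309/100)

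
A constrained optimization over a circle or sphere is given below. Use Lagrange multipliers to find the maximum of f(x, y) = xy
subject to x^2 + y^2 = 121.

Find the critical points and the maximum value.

Lagrange conditions: y = 2*lambda*x and x = 2*lambda*y
If x = 0 then y = 0, violating the constraint, so x, y != 0.
Dividing: y/x = x/y => x^2 = y^2 => y = x or y = -x
Constraint: 2x^2 = 121 => x^2 = 121/2 => x = +/-sqrt(121/2)
Critical points: (sqrt(121/2), sqrt(121/2)), (-sqrt(121/2), -sqrt(121/2)), (sqrt(121/2), -sqrt(121/2)), (-sqrt(121/2), sqrt(121/2))
  y = x:  xy = x^2 = 121/2  at (sqrt(121/2), sqrt(121/2)) and (-sqrt(121/2), -sqrt(121/2))
  y = -x: xy = -x^2 = -121/2 at (sqrt(121/2), -sqrt(121/2)) and (-sqrt(121/2), sqrt(121/2))
Maximum xy = 121/2 at (sqrt(121/2), sqrt(121/2)) and (-sqrt(121/2), -sqrt(121/2))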